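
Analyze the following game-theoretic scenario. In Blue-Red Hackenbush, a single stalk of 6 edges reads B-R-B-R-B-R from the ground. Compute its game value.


Edges (from ground): B-R-B-R-B-R
By Berlekamp's sign-expansion rule, a Blue-Red Hackenbush stalk has the value of the surreal number whose sign sequence is the edge sequence with B -> + and R -> -.
Sign sequence: +-+-+-
Trace the sign expansion in the surreal number tree, starting from 0:
Edge 1: B (sign +) -> bounds (0, +inf), value = 1
Edge 2: R (sign -) -> bounds (0, 1), value = 1/2
Edge 3: B (sign +) -> bounds (1/2, 1), value = 3/4
Edge 4: R (sign -) -> bounds (1/2, 3/4), value = 5/8
Edge 5: B (sign +) -> bounds (5/8, 3/4), value = 11/16
Edge 6: R (sign -) -> bounds (5/8, 11/16), value = 21/32
Game value = 21/32

21/32


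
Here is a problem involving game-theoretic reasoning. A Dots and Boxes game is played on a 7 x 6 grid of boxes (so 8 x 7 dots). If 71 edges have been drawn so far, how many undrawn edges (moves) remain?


Grid: 7 x 6 boxes, i.e. 8 rows and 7 columns of dots.
Horizontal edges: (rows + 1) * cols = 8 * 6 = 48
Vertical edges: rows * (cols + 1) = 7 * 7 = 49
Total edges: 48 + 49 = 97
Edges drawn: 71
Remaining: 97 - 71 = 26

26


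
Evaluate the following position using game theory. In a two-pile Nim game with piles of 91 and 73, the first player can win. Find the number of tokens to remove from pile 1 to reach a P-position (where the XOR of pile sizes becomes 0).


Piles: 91 and 73
Current XOR: 91 XOR 73 = 18 (non-zero, so this is an N-position).
To make the XOR zero, we need to find a move that balances the piles.
For pile 1 (size 91): target = 91 XOR 18 = 73
We reduce pile 1 from 91 to 73.
Tokens removed: 91 - 73 = 18
Verification: 73 XOR 73 = 0

18


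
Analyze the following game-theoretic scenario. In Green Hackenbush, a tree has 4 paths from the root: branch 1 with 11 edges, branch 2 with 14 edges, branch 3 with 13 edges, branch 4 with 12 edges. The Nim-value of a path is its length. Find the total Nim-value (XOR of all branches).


The tree has 4 branches from the ground vertex.
In Green Hackenbush, the Nim-value of a simple path of length k is k.
Branch 1: length 11, Nim-value = 11
Branch 2: length 14, Nim-value = 14
Branch 3: length 13, Nim-value = 13
Branch 4: length 12, Nim-value = 12
Total Nim-value = XOR of all branch values:
0 XOR 11 = 11
11 XOR 14 = 5
5 XOR 13 = 8
8 XOR 12 = 4
Nim-value of the tree = 4

4


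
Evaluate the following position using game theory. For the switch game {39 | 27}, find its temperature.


The game is {39 | 27}, a switch {a | b} with numbers a > b.
Cooling {a | b} by t gives {a - t | b + t}, which stops being hot when a - t = b + t, i.e. at t = (a - b)/2. So the temperature of a switch is (a - b)/2.
Temperature = (Left option - Right option) / 2
= (39 - (27)) / 2
= 12 / 2
= 6

6


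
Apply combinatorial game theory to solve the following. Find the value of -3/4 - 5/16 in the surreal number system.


x = -3/4, y = 5/16
Converting to common denominator: 16
x = -12/16, y = 5/16
x - y = -3/4 - 5/16 = -17/16

-17/16


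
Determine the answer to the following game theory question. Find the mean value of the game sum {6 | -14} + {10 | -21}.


G1 = {6 | -14}, G2 = {10 | -21}
Each is a switch {a | b} with numbers a > b; its mean value is (a + b)/2, and mean value is additive over game sums: m(G1 + G2) = m(G1) + m(G2).
Mean of G1 = (6 + (-14))/2 = -8/2 = -4
Mean of G2 = (10 + (-21))/2 = -11/2 = -11/2
Mean of G1 + G2 = -4 + -11/2 = -19/2

-19/2


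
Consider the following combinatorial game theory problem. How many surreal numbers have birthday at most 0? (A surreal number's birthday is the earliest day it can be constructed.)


Day 0: {|} = 0 is born. Count = 1.
Day n: the number of surreal numbers born by day n is 2^(n+1) - 1.
By day 0: 2^1 - 1 = 1
By day 0: 1 surreal numbers.

1


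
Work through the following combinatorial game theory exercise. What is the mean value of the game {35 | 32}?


Game = {35 | 32}, a switch {a | b} with numbers a > b.
Its thermograph has left wall a - t and right wall b + t, which meet at t = (a - b)/2, where both equal (a + b)/2. So the mast (mean value) is at (a + b)/2.
Mean = (35 + (32))/2 = 67/2 = 67/2

67/2


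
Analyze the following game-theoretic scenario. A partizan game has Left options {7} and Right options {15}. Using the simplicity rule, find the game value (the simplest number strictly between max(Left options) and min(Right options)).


Left options: {7}, max = 7
Right options: {15}, min = 15
All options are numbers and max(Left) < min(Right), so by the simplicity theorem the value is the simplest (earliest-born) number strictly between 7 and 15.
Integers 8 through 14 all lie strictly between 7 and 15.
Among integers, the simplest (lowest birthday = smallest |n|; 0 is born on day 0, +-n on day n) is 8.
No non-integer in the interval can be simpler: if x is a non-integer in the interval, then floor(x) or ceil(x) also lies in the interval (the interval contains an integer), and both are proper prefixes of x's sign expansion, i.e. born earlier. So the game value is 8.
Game value = 8

8


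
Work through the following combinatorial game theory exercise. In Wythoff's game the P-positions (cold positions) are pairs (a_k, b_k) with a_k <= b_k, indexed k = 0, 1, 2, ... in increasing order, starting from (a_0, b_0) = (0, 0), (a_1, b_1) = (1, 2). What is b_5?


By Wythoff's theorem, a_k = floor(k * phi) and b_k = floor(k * phi^2) = a_k + k, where phi = (1 + sqrt(5))/2 is the golden ratio.
phi = (1 + sqrt(5))/2 = 1.618034
phi^2 = phi + 1 = 2.618034
k = 5
k * phi^2 = 5 * 2.618034 = 13.090170
b_5 = floor(k * phi^2) = 13 (check: a_5 + k = 8 + 5 = 13)

13


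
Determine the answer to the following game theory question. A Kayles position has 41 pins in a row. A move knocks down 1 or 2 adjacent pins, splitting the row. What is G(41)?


Kayles: a move removes 1 or 2 adjacent pins from a contiguous row.
Removing pins from a row of k leaves two independent rows (a, b) with a + b = k - 1 (one pin) or a + b = k - 2 (two pins); an end removal gives a = 0.
By Sprague-Grundy, G(k) = mex{ G(a) XOR G(b) } over all these splits. G(0) = 0.
G(1): splits (0,0):0^0=0 -> mex({0}) = 1
G(2): splits (0,1):0^1=1 (0,0):0^0=0 -> mex({0, 1}) = 2
G(3): splits (0,2):0^2=2 (1,1):1^1=0 (0,1):0^1=1 -> mex({0, 1, 2}) = 3
G(4): splits (0,3):0^3=3 (1,2):1^2=3 (0,2):0^2=2 (1,1):1^1=0 -> mex({0, 2, 3}) = 1
G(5): splits (0,4):0^1=1 (1,3):1^3=2 (2,2):2^2=0 (0,3):0^3=3 (1,2):1^2=3 -> mex({0, 1, 2, 3}) = 4
G(6) = mex({0, 1, 2, 4}) = 3
G(7) = mex({0, 1, 3, 4, 5}) = 2
G(8) = mex({0, 2, 3, 5, 6}) = 1
G(9) = mex({0, 1, 2, 3, 6, 7}) = 4
G(10) = mex({0, 1, 3, 4, 5, 7}) = 2
G(11) = mex({0, 1, 2, 3, 4, 5}) = 6
G(12) = mex({0, 1, 2, 3, 5, 6, 7}) = 4
G(13) = mex({0, 2, 3, 4, 6, 7}) = 1
G(14) = mex({0, 1, 4, 5, 6, 7}) = 2
G(15) = mex({0, 1, 2, 3, 4, 5, 6}) = 7
G(16) = mex({0, 2, 3, 5, 6, 7}) = 1
G(17) = mex({0, 1, 2, 3, 5, 6, 7}) = 4
G(18) = mex({0, 1, 2, 4, 5, 6}) = 3
G(19) = mex({0, 1, 3, 4, 5, 7}) = 2
G(20) = mex({0, 2, 3, 4, 5, 6, 7}) = 1
G(21) = mex({0, 1, 2, 3, 5, 6, 7}) = 4
G(22) = mex({0, 1, 2, 3, 4, 5, 7}) = 6
G(23) = mex({0, 1, 2, 3, 4, 5, 6}) = 7
G(24) = mex({0, 1, 2, 3, 5, 6, 7}) = 4
G(25) = mex({0, 2, 3, 4, 6, 7}) = 1
G(26) = mex({0, 1, 3, 4, 5, 6, 7}) = 2
G(27) = mex({0, 1, 2, 3, 4, 5, 6, 7}) = 8
G(28) = mex({0, 1, 2, 3, 4, 6, 7, 8}) = 5
G(29) = mex({0, 1, 2, 3, 5, 6, 7, 8, 9}) = 4
G(30) = mex({0, 1, 2, 3, 4, 5, 6, 9, 10}) = 7
G(31) = mex({0, 1, 3, 4, 5, 7, 10, 11}) = 2
G(32) = mex({0, 2, 3, 4, 5, 6, 7, 9, 11}) = 1
G(33) = mex({0, 1, 2, 3, 4, 5, 6, 7, 9, 12}) = 8
G(34) = mex({0, 1, 2, 3, 4, 5, 7, 8, 11, 12}) = 6
G(35) = mex({0, 1, 2, 3, 4, 5, 6, 8, 9, 10, 11}) = 7
G(36) = mex({0, 1, 2, 3, 5, 6, 7, 9, 10}) = 4
G(37) = mex({0, 2, 3, 4, 6, 7, 9, 10, 11, 12}) = 1
G(38) = mex({0, 1, 3, 4, 5, 6, 7, 9, 10, 11, 12}) = 2
G(39) = mex({0, 1, 2, 4, 5, 6, 7, 9, 10, 12, 14}) = 3
G(40) = mex({0, 2, 3, 4, 6, 7, 11, 12, 14}) = 1
G(41) = mex({0, 1, 2, 3, 5, 6, 7, 9, 10, 11, 12}) = 4
Therefore G(41) = 4.

4


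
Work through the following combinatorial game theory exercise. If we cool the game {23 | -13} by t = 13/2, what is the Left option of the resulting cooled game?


Original game: {23 | -13} (a switch {a | b} with a > b).
Cooling by t (for t below the temperature (a - b)/2 = 18) taxes each move by t: {a | b} cooled by t is {a - t | b + t}.
Cooling amount: t = 13/2
Cooled Left option: 23 - 13/2 = 33/2
Cooled Right option: -13 + 13/2 = -13/2
Cooled game: {33/2 | -13/2}
Left option = 33/2

33/2


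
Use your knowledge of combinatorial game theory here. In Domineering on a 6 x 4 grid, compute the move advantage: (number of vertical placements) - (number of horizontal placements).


Board is 6 x 4 (rows x cols).
Left (vertical) placements: (rows-1) * cols = 5 * 4 = 20
Right (horizontal) placements: rows * (cols-1) = 6 * 3 = 18
Advantage = Left - Right = 20 - 18 = 2

2


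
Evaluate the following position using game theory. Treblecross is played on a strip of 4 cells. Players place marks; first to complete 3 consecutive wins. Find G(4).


Treblecross: place X on empty cells; 3-in-a-row wins.
Playing within two cells of an existing X lets the opponent win at once, so sensible play treats the cells i-2..i+2 around each X as dead. The player left with no safe cell loses, so this is a normal-play take-away game on strips of safe cells.
Placing X at cell i (0-indexed) of a strip of k safe cells leaves independent strips of sizes max(0, i-2) and max(0, k-i-3). Hence G(k) = mex{ G(max(0,i-2)) XOR G(max(0,k-i-3)) : 0 <= i < k }, with G(0) = 0.
G(1): splits (0,0):0^0=0 -> mex({0}) = 1
G(2): splits (0,0):0^0=0 -> mex({0}) = 1
G(3): splits (0,0):0^0=0 -> mex({0}) = 1
G(4): splits (0,1):0^1=1 (0,0):0^0=0 -> mex({0, 1}) = 2
Therefore G(4) = 2.

2


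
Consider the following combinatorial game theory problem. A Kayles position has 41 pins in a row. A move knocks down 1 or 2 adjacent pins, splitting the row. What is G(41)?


Kayles: a move removes 1 or 2 adjacent pins from a contiguous row.
Removing pins from a row of k leaves two independent rows (a, b) with a + b = k - 1 (one pin) or a + b = k - 2 (two pins); an end removal gives a = 0.
By Sprague-Grundy, G(k) = mex{ G(a) XOR G(b) } over all these splits. G(0) = 0.
G(1): splits (0,0):0^0=0 -> mex({0}) = 1
G(2): splits (0,1):0^1=1 (0,0):0^0=0 -> mex({0, 1}) = 2
G(3): splits (0,2):0^2=2 (1,1):1^1=0 (0,1):0^1=1 -> mex({0, 1, 2}) = 3
G(4): splits (0,3):0^3=3 (1,2):1^2=3 (0,2):0^2=2 (1,1):1^1=0 -> mex({0, 2, 3}) = 1
G(5): splits (0,4):0^1=1 (1,3):1^3=2 (2,2):2^2=0 (0,3):0^3=3 (1,2):1^2=3 -> mex({0, 1, 2, 3}) = 4
G(6) = mex({0, 1, 2, 4}) = 3
G(7) = mex({0, 1, 3, 4, 5}) = 2
G(8) = mex({0, 2, 3, 5, 6}) = 1
G(9) = mex({0, 1, 2, 3, 6, 7}) = 4
G(10) = mex({0, 1, 3, 4, 5, 7}) = 2
G(11) = mex({0, 1, 2, 3, 4, 5}) = 6
G(12) = mex({0, 1, 2, 3, 5, 6, 7}) = 4
G(13) = mex({0, 2, 3, 4, 6, 7}) = 1
G(14) = mex({0, 1, 4, 5, 6, 7}) = 2
G(15) = mex({0, 1, 2, 3, 4, 5, 6}) = 7
G(16) = mex({0, 2, 3, 5, 6, 7}) = 1
G(17) = mex({0, 1, 2, 3, 5, 6, 7}) = 4
G(18) = mex({0, 1, 2, 4, 5, 6}) = 3
G(19) = mex({0, 1, 3, 4, 5, 7}) = 2
G(20) = mex({0, 2, 3, 4, 5, 6, 7}) = 1
G(21) = mex({0, 1, 2, 3, 5, 6, 7}) = 4
G(22) = mex({0, 1, 2, 3, 4, 5, 7}) = 6
G(23) = mex({0, 1, 2, 3, 4, 5, 6}) = 7
G(24) = mex({0, 1, 2, 3, 5, 6, 7}) = 4
G(25) = mex({0, 2, 3, 4, 6, 7}) = 1
G(26) = mex({0, 1, 3, 4, 5, 6, 7}) = 2
G(27) = mex({0, 1, 2, 3, 4, 5, 6, 7}) = 8
G(28) = mex({0, 1, 2, 3, 4, 6, 7, 8}) = 5
G(29) = mex({0, 1, 2, 3, 5, 6, 7, 8, 9}) = 4
G(30) = mex({0, 1, 2, 3, 4, 5, 6, 9, 10}) = 7
G(31) = mex({0, 1, 3, 4, 5, 7, 10, 11}) = 2
G(32) = mex({0, 2, 3, 4, 5, 6, 7, 9, 11}) = 1
G(33) = mex({0, 1, 2, 3, 4, 5, 6, 7, 9, 12}) = 8
G(34) = mex({0, 1, 2, 3, 4, 5, 7, 8, 11, 12}) = 6
G(35) = mex({0, 1, 2, 3, 4, 5, 6, 8, 9, 10, 11}) = 7
G(36) = mex({0, 1, 2, 3, 5, 6, 7, 9, 10}) = 4
G(37) = mex({0, 2, 3, 4, 6, 7, 9, 10, 11, 12}) = 1
G(38) = mex({0, 1, 3, 4, 5, 6, 7, 9, 10, 11, 12}) = 2
G(39) = mex({0, 1, 2, 4, 5, 6, 7, 9, 10, 12, 14}) = 3
G(40) = mex({0, 2, 3, 4, 6, 7, 11, 12, 14}) = 1
G(41) = mex({0, 1, 2, 3, 5, 6, 7, 9, 10, 11, 12}) = 4
Therefore G(41) = 4.

4


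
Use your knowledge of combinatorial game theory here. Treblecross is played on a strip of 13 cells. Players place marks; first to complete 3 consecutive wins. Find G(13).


Treblecross: place X on empty cells; 3-in-a-row wins.
Playing within two cells of an existing X lets the opponent win at once, so sensible play treats the cells i-2..i+2 around each X as dead. The player left with no safe cell loses, so this is a normal-play take-away game on strips of safe cells.
Placing X at cell i (0-indexed) of a strip of k safe cells leaves independent strips of sizes max(0, i-2) and max(0, k-i-3). Hence G(k) = mex{ G(max(0,i-2)) XOR G(max(0,k-i-3)) : 0 <= i < k }, with G(0) = 0.
G(1): splits (0,0):0^0=0 -> mex({0}) = 1
G(2): splits (0,0):0^0=0 -> mex({0}) = 1
G(3): splits (0,0):0^0=0 -> mex({0}) = 1
G(4): splits (0,1):0^1=1 (0,0):0^0=0 -> mex({0, 1}) = 2
G(5): splits (0,2):0^1=1 (0,1):0^1=1 (0,0):0^0=0 -> mex({0, 1}) = 2
G(6) = mex({1}) = 0
G(7) = mex({0, 1, 2}) = 3
G(8) = mex({0, 1, 2}) = 3
G(9) = mex({0, 2}) = 1
G(10) = mex({0, 2, 3}) = 1
G(11) = mex({0, 3}) = 1
G(12) = mex({1, 3}) = 0
G(13) = mex({0, 1, 2, 3}) = 4
Therefore G(13) = 4.

4


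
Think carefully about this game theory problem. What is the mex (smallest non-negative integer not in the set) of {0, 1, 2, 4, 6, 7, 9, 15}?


Set = {0, 1, 2, 4, 6, 7, 9, 15}
0 is in the set.
1 is in the set.
2 is in the set.
3 is NOT in the set. This is the mex.
mex = 3

3


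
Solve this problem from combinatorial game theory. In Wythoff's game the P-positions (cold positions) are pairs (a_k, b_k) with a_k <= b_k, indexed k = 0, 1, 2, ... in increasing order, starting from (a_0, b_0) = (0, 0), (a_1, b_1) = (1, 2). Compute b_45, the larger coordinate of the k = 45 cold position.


By Wythoff's theorem, a_k = floor(k * phi) and b_k = floor(k * phi^2) = a_k + k, where phi = (1 + sqrt(5))/2 is the golden ratio.
phi = (1 + sqrt(5))/2 = 1.618034
phi^2 = phi + 1 = 2.618034
k = 45
k * phi^2 = 45 * 2.618034 = 117.811529
b_45 = floor(k * phi^2) = 117 (check: a_45 + k = 72 + 45 = 117)

117


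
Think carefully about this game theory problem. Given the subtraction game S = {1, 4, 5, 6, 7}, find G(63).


The subtraction set is S = {1, 4, 5, 6, 7}.
G(k) = mex{ G(k - s) : s in S, s <= k }. We compute iteratively: G(0) = 0.
G(1) = mex({0}) = 1
G(2) = mex({1}) = 0
G(3) = mex({0}) = 1
G(4) = mex({0, 1}) = 2
G(5) = mex({0, 1, 2}) = 3
G(6) = mex({0, 1, 3}) = 2
G(7) = mex({0, 1, 2}) = 3
G(8) = mex({0, 1, 2, 3}) = 4
G(9) = mex({0, 1, 2, 3, 4}) = 5
G(10) = mex({1, 2, 3, 5}) = 0
G(11) = mex({0, 2, 3}) = 1
G(12) = mex({1, 2, 3, 4}) = 0
G(13) = mex({0, 2, 3, 4, 5}) = 1
G(14) = mex({0, 1, 3, 4, 5}) = 2
G(15) = mex({0, 1, 2, 4, 5}) = 3
G(16) = mex({0, 1, 3, 5}) = 2
Observe that G(10)..G(16) = 0, 1, 0, 1, 2, 3, 2 repeats G(0)..G(6) = 0, 1, 0, 1, 2, 3, 2.
For k >= max(S) = 7, G(k) is determined by the previous 7 values G(k-7)..G(k-1); a window of 7 consecutive values has recurred shifted by 10, so by induction G(k + 10) = G(k) for all k >= 0: the sequence is periodic from the start with period 10.
One period: G(0..9) = 0, 1, 0, 1, 2, 3, 2, 3, 4, 5.
63 mod 10 = 3, so G(63) = G(3) = 1.

1


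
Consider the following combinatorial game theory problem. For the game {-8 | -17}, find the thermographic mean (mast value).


Game = {-8 | -17}, a switch {a | b} with numbers a > b.
Its thermograph has left wall a - t and right wall b + t, which meet at t = (a - b)/2, where both equal (a + b)/2. So the mast (mean value) is at (a + b)/2.
Mean = (-8 + (-17))/2 = -25/2 = -25/2

-25/2


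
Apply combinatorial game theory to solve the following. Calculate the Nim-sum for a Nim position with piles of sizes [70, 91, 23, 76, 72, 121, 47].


We need the XOR (exclusive or) of all pile sizes.
After XOR-ing pile 1 (size 70): 0 XOR 70 = 70
After XOR-ing pile 2 (size 91): 70 XOR 91 = 29
After XOR-ing pile 3 (size 23): 29 XOR 23 = 10
After XOR-ing pile 4 (size 76): 10 XOR 76 = 70
After XOR-ing pile 5 (size 72): 70 XOR 72 = 14
After XOR-ing pile 6 (size 121): 14 XOR 121 = 119
After XOR-ing pile 7 (size 47): 119 XOR 47 = 88
The Nim-value of this position is 88.

88


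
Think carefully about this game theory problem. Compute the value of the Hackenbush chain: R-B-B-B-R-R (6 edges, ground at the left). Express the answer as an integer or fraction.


Edges (from ground): R-B-B-B-R-R
By Berlekamp's sign-expansion rule, a Blue-Red Hackenbush stalk has the value of the surreal number whose sign sequence is the edge sequence with B -> + and R -> -.
Sign sequence: -+++--
Trace the sign expansion in the surreal number tree, starting from 0:
Edge 1: R (sign -) -> bounds (-inf, 0), value = -1
Edge 2: B (sign +) -> bounds (-1, 0), value = -1/2
Edge 3: B (sign +) -> bounds (-1/2, 0), value = -1/4
Edge 4: B (sign +) -> bounds (-1/4, 0), value = -1/8
Edge 5: R (sign -) -> bounds (-1/4, -1/8), value = -3/16
Edge 6: R (sign -) -> bounds (-1/4, -3/16), value = -7/32
Game value = -7/32

-7/32


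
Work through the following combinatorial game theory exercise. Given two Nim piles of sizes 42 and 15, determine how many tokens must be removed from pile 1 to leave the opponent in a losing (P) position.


Piles: 42 and 15
Current XOR: 42 XOR 15 = 37 (non-zero, so this is an N-position).
To make the XOR zero, we need to find a move that balances the piles.
For pile 1 (size 42): target = 42 XOR 37 = 15
We reduce pile 1 from 42 to 15.
Tokens removed: 42 - 15 = 27
Verification: 15 XOR 15 = 0

27


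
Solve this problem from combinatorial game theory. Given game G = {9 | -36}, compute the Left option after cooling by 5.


Original game: {9 | -36} (a switch {a | b} with a > b).
Cooling by t (for t below the temperature (a - b)/2 = 45/2) taxes each move by t: {a | b} cooled by t is {a - t | b + t}.
Cooling amount: t = 5
Cooled Left option: 9 - 5 = 4
Cooled Right option: -36 + 5 = -31
Cooled game: {4 | -31}
Left option = 4

4


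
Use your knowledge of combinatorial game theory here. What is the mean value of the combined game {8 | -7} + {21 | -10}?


G1 = {8 | -7}, G2 = {21 | -10}
Each is a switch {a | b} with numbers a > b; its mean value is (a + b)/2, and mean value is additive over game sums: m(G1 + G2) = m(G1) + m(G2).
Mean of G1 = (8 + (-7))/2 = 1/2 = 1/2
Mean of G2 = (21 + (-10))/2 = 11/2 = 11/2
Mean of G1 + G2 = 1/2 + 11/2 = 6

6


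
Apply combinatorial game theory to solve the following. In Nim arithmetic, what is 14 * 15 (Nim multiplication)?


Nim multiplication is bilinear over XOR: (u XOR v) * w = (u*w) XOR (v*w).
So we split each operand into its bit components and XOR the pairwise Nim products.
14 = 2 + 4 + 8 (as XOR of powers of 2).
15 = 1 + 2 + 4 + 8 (as XOR of powers of 2).
Using the standard Nim-product table on single bits:
  2*2 = 3,   2*4 = 8,   2*8 = 12,
  4*4 = 6,   4*8 = 11,  8*8 = 13,
and  1*x = x (identity), k*l = l*k (commutative).
Pairwise Nim products:
  2 * 1 = 2
  2 * 2 = 3
  2 * 4 = 8
  2 * 8 = 12
  4 * 1 = 4
  4 * 2 = 8
  4 * 4 = 6
  4 * 8 = 11
  8 * 1 = 8
  8 * 2 = 12
  8 * 4 = 11
  8 * 8 = 13
XOR them: 2 XOR 3 XOR 8 XOR 12 XOR 4 XOR 8 XOR 6 XOR 11 XOR 8 XOR 12 XOR 11 XOR 13 = 6.
Result: 14 * 15 = 6 (in Nim).

6


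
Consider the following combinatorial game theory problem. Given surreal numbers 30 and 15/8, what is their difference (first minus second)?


x = 30, y = 15/8
Converting to common denominator: 8
x = 240/8, y = 15/8
x - y = 30 - 15/8 = 225/8

225/8


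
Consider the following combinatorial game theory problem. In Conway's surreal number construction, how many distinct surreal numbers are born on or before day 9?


Day 0: {|} = 0 is born. Count = 1.
Day n: the number of surreal numbers born by day n is 2^(n+1) - 1.
By day 0: 2^1 - 1 = 1
By day 1: 2^2 - 1 = 3
By day 2: 2^3 - 1 = 7
By day 3: 2^4 - 1 = 15
By day 4: 2^5 - 1 = 31
By day 5: 2^6 - 1 = 63
By day 6: 2^7 - 1 = 127
By day 7: 2^8 - 1 = 255
By day 8: 2^9 - 1 = 511
By day 9: 2^10 - 1 = 1023
By day 9: 1023 surreal numbers.

1023


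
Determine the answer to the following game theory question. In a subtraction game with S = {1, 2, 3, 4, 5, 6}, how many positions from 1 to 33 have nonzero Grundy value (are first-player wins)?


Subtraction set S = {1, 2, 3, 4, 5, 6}, so G(n) = n mod 7.
G(n) = 0 when n is a multiple of 7.
Multiples of 7 in [1, 33]: 4
N-positions (nonzero Grundy) = 33 - 4 = 29

29


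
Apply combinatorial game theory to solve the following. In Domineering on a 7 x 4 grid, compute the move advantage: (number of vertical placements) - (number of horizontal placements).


Board is 7 x 4 (rows x cols).
Left (vertical) placements: (rows-1) * cols = 6 * 4 = 24
Right (horizontal) placements: rows * (cols-1) = 7 * 3 = 21
Advantage = Left - Right = 24 - 21 = 3

3


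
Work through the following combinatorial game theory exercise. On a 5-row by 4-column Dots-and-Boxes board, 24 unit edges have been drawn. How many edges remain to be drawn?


Grid: 5 x 4 boxes, i.e. 6 rows and 5 columns of dots.
Horizontal edges: (rows + 1) * cols = 6 * 4 = 24
Vertical edges: rows * (cols + 1) = 5 * 5 = 25
Total edges: 24 + 25 = 49
Edges drawn: 24
Remaining: 49 - 24 = 25

25


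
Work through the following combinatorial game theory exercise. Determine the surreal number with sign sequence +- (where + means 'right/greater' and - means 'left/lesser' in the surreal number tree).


Sign expansion: +-
Rule: track bounds (lo, hi), initially (-inf, +inf). On '+', the current value becomes lo and we move to the simplest number in (value, hi): value + 1 if hi = +inf, otherwise the midpoint (value + hi)/2. On '-', the current value becomes hi and we move to value - 1 if lo = -inf, otherwise the midpoint (lo + value)/2.
Start at 0.
Step 1: sign = +, move right. Bounds: (0, +inf). Value = 1
Step 2: sign = -, move left. Bounds: (0, 1). Value = 1/2
The surreal number with sign expansion +- is 1/2.

1/2


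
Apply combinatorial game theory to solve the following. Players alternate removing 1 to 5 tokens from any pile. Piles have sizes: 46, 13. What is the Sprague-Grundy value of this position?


Subtraction set: {1, 2, 3, 4, 5}
For this subtraction set, G(n) = n mod 6 (period = max + 1 = 6).
Pile 1 (size 46): G(46) = 46 mod 6 = 4
Pile 2 (size 13): G(13) = 13 mod 6 = 1
Total Grundy value = XOR of all: 4 XOR 1 = 5

5


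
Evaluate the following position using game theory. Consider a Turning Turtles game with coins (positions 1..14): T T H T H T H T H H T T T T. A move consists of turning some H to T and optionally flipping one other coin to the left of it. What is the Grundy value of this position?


Coins: T T H T H T H T H H T T T T
Key fact: a single head at position k behaves exactly like a Nim heap of size k (turning it to T and optionally flipping a coin at j < k corresponds to moving the heap from k to j, or to 0), and heads combine as a disjunctive sum (two heads at the same place would cancel, matching j XOR j = 0). So the Nim-value is the XOR of the 1-indexed positions of the heads.
Face-up positions (1-indexed): [3, 5, 7, 9, 10]
XOR 0 with 3: 0 XOR 3 = 3
XOR 3 with 5: 3 XOR 5 = 6
XOR 6 with 7: 6 XOR 7 = 1
XOR 1 with 9: 1 XOR 9 = 8
XOR 8 with 10: 8 XOR 10 = 2
Nim-value = 2

2


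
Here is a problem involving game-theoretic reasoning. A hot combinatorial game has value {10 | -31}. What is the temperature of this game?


The game is {10 | -31}, a switch {a | b} with numbers a > b.
Cooling {a | b} by t gives {a - t | b + t}, which stops being hot when a - t = b + t, i.e. at t = (a - b)/2. So the temperature of a switch is (a - b)/2.
Temperature = (Left option - Right option) / 2
= (10 - (-31)) / 2
= 41 / 2
= 41/2

41/2


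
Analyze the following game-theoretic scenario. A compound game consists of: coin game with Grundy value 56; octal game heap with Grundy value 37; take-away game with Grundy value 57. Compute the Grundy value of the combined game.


By the Sprague-Grundy theorem, the Grundy value of a sum of games is the XOR of individual Grundy values.
coin game: Grundy value = 56. Running XOR: 0 XOR 56 = 56
octal game heap: Grundy value = 37. Running XOR: 56 XOR 37 = 29
take-away game: Grundy value = 57. Running XOR: 29 XOR 57 = 36
The combined Grundy value is 36.

36


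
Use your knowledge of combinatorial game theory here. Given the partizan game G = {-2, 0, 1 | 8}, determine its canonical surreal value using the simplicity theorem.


Left options: {-2, 0, 1}, max = 1
Right options: {8}, min = 8
All options are numbers and max(Left) < min(Right), so by the simplicity theorem the value is the simplest (earliest-born) number strictly between 1 and 8.
Integers 2 through 7 all lie strictly between 1 and 8.
Among integers, the simplest (lowest birthday = smallest |n|; 0 is born on day 0, +-n on day n) is 2.
No non-integer in the interval can be simpler: if x is a non-integer in the interval, then floor(x) or ceil(x) also lies in the interval (the interval contains an integer), and both are proper prefixes of x's sign expansion, i.e. born earlier. So the game value is 2.
Game value = 2

2


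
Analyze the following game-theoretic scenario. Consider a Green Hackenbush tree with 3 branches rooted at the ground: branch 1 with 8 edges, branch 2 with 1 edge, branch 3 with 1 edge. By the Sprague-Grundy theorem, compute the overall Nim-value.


The tree has 3 branches from the ground vertex.
In Green Hackenbush, the Nim-value of a simple path of length k is k.
Branch 1: length 8, Nim-value = 8
Branch 2: length 1, Nim-value = 1
Branch 3: length 1, Nim-value = 1
Total Nim-value = XOR of all branch values:
0 XOR 8 = 8
8 XOR 1 = 9
9 XOR 1 = 8
Nim-value of the tree = 8

8


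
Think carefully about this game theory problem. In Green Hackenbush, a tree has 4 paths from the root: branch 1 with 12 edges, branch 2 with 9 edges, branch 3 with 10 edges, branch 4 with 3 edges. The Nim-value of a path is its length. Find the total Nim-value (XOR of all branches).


The tree has 4 branches from the ground vertex.
In Green Hackenbush, the Nim-value of a simple path of length k is k.
Branch 1: length 12, Nim-value = 12
Branch 2: length 9, Nim-value = 9
Branch 3: length 10, Nim-value = 10
Branch 4: length 3, Nim-value = 3
Total Nim-value = XOR of all branch values:
0 XOR 12 = 12
12 XOR 9 = 5
5 XOR 10 = 15
15 XOR 3 = 12
Nim-value of the tree = 12

12


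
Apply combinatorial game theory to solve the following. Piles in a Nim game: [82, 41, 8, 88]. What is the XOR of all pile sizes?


We need the XOR (exclusive or) of all pile sizes.
After XOR-ing pile 1 (size 82): 0 XOR 82 = 82
After XOR-ing pile 2 (size 41): 82 XOR 41 = 123
After XOR-ing pile 3 (size 8): 123 XOR 8 = 115
After XOR-ing pile 4 (size 88): 115 XOR 88 = 43
The Nim-value of this position is 43.

43


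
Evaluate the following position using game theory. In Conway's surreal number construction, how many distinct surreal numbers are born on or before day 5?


Day 0: {|} = 0 is born. Count = 1.
Day n: the number of surreal numbers born by day n is 2^(n+1) - 1.
By day 0: 2^1 - 1 = 1
By day 1: 2^2 - 1 = 3
By day 2: 2^3 - 1 = 7
By day 3: 2^4 - 1 = 15
By day 4: 2^5 - 1 = 31
By day 5: 2^6 - 1 = 63
By day 5: 63 surreal numbers.

63


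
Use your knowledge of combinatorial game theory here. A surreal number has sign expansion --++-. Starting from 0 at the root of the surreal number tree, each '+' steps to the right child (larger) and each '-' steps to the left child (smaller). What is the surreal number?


Sign expansion: --++-
Rule: track bounds (lo, hi), initially (-inf, +inf). On '+', the current value becomes lo and we move to the simplest number in (value, hi): value + 1 if hi = +inf, otherwise the midpoint (value + hi)/2. On '-', the current value becomes hi and we move to value - 1 if lo = -inf, otherwise the midpoint (lo + value)/2.
Start at 0.
Step 1: sign = -, move left. Bounds: (-inf, 0). Value = -1
Step 2: sign = -, move left. Bounds: (-inf, -1). Value = -2
Step 3: sign = +, move right. Bounds: (-2, -1). Value = -3/2
Step 4: sign = +, move right. Bounds: (-3/2, -1). Value = -5/4
Step 5: sign = -, move left. Bounds: (-3/2, -5/4). Value = -11/8
The surreal number with sign expansion --++- is -11/8.

-11/8


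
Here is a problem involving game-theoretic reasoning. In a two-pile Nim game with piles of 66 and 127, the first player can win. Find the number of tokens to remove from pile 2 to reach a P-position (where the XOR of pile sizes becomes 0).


Piles: 66 and 127
Current XOR: 66 XOR 127 = 61 (non-zero, so this is an N-position).
To make the XOR zero, we need to find a move that balances the piles.
For pile 2 (size 127): target = 127 XOR 61 = 66
We reduce pile 2 from 127 to 66.
Tokens removed: 127 - 66 = 61
Verification: 66 XOR 66 = 0

61


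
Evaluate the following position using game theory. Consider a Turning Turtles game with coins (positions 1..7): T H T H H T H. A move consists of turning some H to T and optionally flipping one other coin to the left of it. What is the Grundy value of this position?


Coins: T H T H H T H
Key fact: a single head at position k behaves exactly like a Nim heap of size k (turning it to T and optionally flipping a coin at j < k corresponds to moving the heap from k to j, or to 0), and heads combine as a disjunctive sum (two heads at the same place would cancel, matching j XOR j = 0). So the Nim-value is the XOR of the 1-indexed positions of the heads.
Face-up positions (1-indexed): [2, 4, 5, 7]
XOR 0 with 2: 0 XOR 2 = 2
XOR 2 with 4: 2 XOR 4 = 6
XOR 6 with 5: 6 XOR 5 = 3
XOR 3 with 7: 3 XOR 7 = 4
Nim-value = 4

4


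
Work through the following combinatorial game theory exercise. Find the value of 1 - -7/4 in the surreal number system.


x = 1, y = -7/4
Converting to common denominator: 4
x = 4/4, y = -7/4
x - y = 1 - -7/4 = 11/4

11/4


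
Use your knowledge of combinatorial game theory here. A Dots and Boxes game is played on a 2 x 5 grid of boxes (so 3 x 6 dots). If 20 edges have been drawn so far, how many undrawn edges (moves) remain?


Grid: 2 x 5 boxes, i.e. 3 rows and 6 columns of dots.
Horizontal edges: (rows + 1) * cols = 3 * 5 = 15
Vertical edges: rows * (cols + 1) = 2 * 6 = 12
Total edges: 15 + 12 = 27
Edges drawn: 20
Remaining: 27 - 20 = 7

7


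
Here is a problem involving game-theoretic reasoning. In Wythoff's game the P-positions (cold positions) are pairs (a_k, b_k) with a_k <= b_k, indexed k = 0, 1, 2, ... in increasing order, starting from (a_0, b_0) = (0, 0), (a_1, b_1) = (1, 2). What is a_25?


By Wythoff's theorem, a_k = floor(k * phi) and b_k = floor(k * phi^2) = a_k + k, where phi = (1 + sqrt(5))/2 is the golden ratio.
phi = (1 + sqrt(5))/2 = 1.618034
k = 25
k * phi = 25 * 1.618034 = 40.450850
a_25 = floor(k * phi) = 40

40


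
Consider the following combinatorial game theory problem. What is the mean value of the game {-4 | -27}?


Game = {-4 | -27}, a switch {a | b} with numbers a > b.
Its thermograph has left wall a - t and right wall b + t, which meet at t = (a - b)/2, where both equal (a + b)/2. So the mast (mean value) is at (a + b)/2.
Mean = (-4 + (-27))/2 = -31/2 = -31/2

-31/2


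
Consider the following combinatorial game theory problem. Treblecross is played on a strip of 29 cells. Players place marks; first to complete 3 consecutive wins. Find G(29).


Treblecross: place X on empty cells; 3-in-a-row wins.
Playing within two cells of an existing X lets the opponent win at once, so sensible play treats the cells i-2..i+2 around each X as dead. The player left with no safe cell loses, so this is a normal-play take-away game on strips of safe cells.
Placing X at cell i (0-indexed) of a strip of k safe cells leaves independent strips of sizes max(0, i-2) and max(0, k-i-3). Hence G(k) = mex{ G(max(0,i-2)) XOR G(max(0,k-i-3)) : 0 <= i < k }, with G(0) = 0.
G(1): splits (0,0):0^0=0 -> mex({0}) = 1
G(2): splits (0,0):0^0=0 -> mex({0}) = 1
G(3): splits (0,0):0^0=0 -> mex({0}) = 1
G(4): splits (0,1):0^1=1 (0,0):0^0=0 -> mex({0, 1}) = 2
G(5): splits (0,2):0^1=1 (0,1):0^1=1 (0,0):0^0=0 -> mex({0, 1}) = 2
G(6) = mex({1}) = 0
G(7) = mex({0, 1, 2}) = 3
G(8) = mex({0, 1, 2}) = 3
G(9) = mex({0, 2}) = 1
G(10) = mex({0, 2, 3}) = 1
G(11) = mex({0, 3}) = 1
G(12) = mex({1, 3}) = 0
G(13) = mex({0, 1, 2, 3}) = 4
G(14) = mex({0, 1, 2}) = 3
G(15) = mex({0, 1, 2}) = 3
G(16) = mex({0, 1, 2, 4}) = 3
G(17) = mex({0, 1, 3, 4}) = 2
G(18) = mex({0, 1, 3, 4}) = 2
G(19) = mex({0, 1, 3, 5}) = 2
G(20) = mex({0, 1, 2, 3, 5}) = 4
G(21) = mex({0, 1, 2, 3, 5}) = 4
G(22) = mex({1, 2, 6}) = 0
G(23) = mex({0, 1, 2, 3, 4, 6}) = 5
G(24) = mex({0, 1, 2, 3, 4}) = 5
G(25) = mex({0, 1, 3, 4, 7}) = 2
G(26) = mex({0, 1, 3, 4, 5, 7}) = 2
G(27) = mex({0, 1, 3, 5}) = 2
G(28) = mex({0, 1, 2, 5}) = 3
G(29) = mex({0, 1, 2, 4, 5, 6}) = 3
Therefore G(29) = 3.

3


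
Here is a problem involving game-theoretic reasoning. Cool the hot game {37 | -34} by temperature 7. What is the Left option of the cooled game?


Original game: {37 | -34} (a switch {a | b} with a > b).
Cooling by t (for t below the temperature (a - b)/2 = 71/2) taxes each move by t: {a | b} cooled by t is {a - t | b + t}.
Cooling amount: t = 7
Cooled Left option: 37 - 7 = 30
Cooled Right option: -34 + 7 = -27
Cooled game: {30 | -27}
Left option = 30

30


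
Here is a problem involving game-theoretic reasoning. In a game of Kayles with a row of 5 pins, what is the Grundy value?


Kayles: a move removes 1 or 2 adjacent pins from a contiguous row.
Removing pins from a row of k leaves two independent rows (a, b) with a + b = k - 1 (one pin) or a + b = k - 2 (two pins); an end removal gives a = 0.
By Sprague-Grundy, G(k) = mex{ G(a) XOR G(b) } over all these splits. G(0) = 0.
G(1): splits (0,0):0^0=0 -> mex({0}) = 1
G(2): splits (0,1):0^1=1 (0,0):0^0=0 -> mex({0, 1}) = 2
G(3): splits (0,2):0^2=2 (1,1):1^1=0 (0,1):0^1=1 -> mex({0, 1, 2}) = 3
G(4): splits (0,3):0^3=3 (1,2):1^2=3 (0,2):0^2=2 (1,1):1^1=0 -> mex({0, 2, 3}) = 1
G(5): splits (0,4):0^1=1 (1,3):1^3=2 (2,2):2^2=0 (0,3):0^3=3 (1,2):1^2=3 -> mex({0, 1, 2, 3}) = 4
Therefore G(5) = 4.

4


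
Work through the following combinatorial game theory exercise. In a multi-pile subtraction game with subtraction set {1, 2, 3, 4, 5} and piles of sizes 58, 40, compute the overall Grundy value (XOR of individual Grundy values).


Subtraction set: {1, 2, 3, 4, 5}
For this subtraction set, G(n) = n mod 6 (period = max + 1 = 6).
Pile 1 (size 58): G(58) = 58 mod 6 = 4
Pile 2 (size 40): G(40) = 40 mod 6 = 4
Total Grundy value = XOR of all: 4 XOR 4 = 0

0


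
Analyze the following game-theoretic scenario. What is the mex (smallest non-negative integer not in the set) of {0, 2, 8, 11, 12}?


Set = {0, 2, 8, 11, 12}
0 is in the set.
1 is NOT in the set. This is the mex.
mex = 1

1


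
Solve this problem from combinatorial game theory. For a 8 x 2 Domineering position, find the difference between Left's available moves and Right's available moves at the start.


Board is 8 x 2 (rows x cols).
Left (vertical) placements: (rows-1) * cols = 7 * 2 = 14
Right (horizontal) placements: rows * (cols-1) = 8 * 1 = 8
Advantage = Left - Right = 14 - 8 = 6

6


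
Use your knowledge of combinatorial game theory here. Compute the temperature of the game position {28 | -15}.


The game is {28 | -15}, a switch {a | b} with numbers a > b.
Cooling {a | b} by t gives {a - t | b + t}, which stops being hot when a - t = b + t, i.e. at t = (a - b)/2. So the temperature of a switch is (a - b)/2.
Temperature = (Left option - Right option) / 2
= (28 - (-15)) / 2
= 43 / 2
= 43/2

43/2


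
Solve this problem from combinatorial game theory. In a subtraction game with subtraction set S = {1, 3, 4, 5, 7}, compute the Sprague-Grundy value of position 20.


The subtraction set is S = {1, 3, 4, 5, 7}.
G(k) = mex{ G(k - s) : s in S, s <= k }. We compute iteratively: G(0) = 0.
G(1) = mex({0}) = 1
G(2) = mex({1}) = 0
G(3) = mex({0}) = 1
G(4) = mex({0, 1}) = 2
G(5) = mex({0, 1, 2}) = 3
G(6) = mex({0, 1, 3}) = 2
G(7) = mex({0, 1, 2}) = 3
G(8) = mex({1, 2, 3}) = 0
G(9) = mex({0, 2, 3}) = 1
G(10) = mex({1, 2, 3}) = 0
G(11) = mex({0, 2, 3}) = 1
G(12) = mex({0, 1, 3}) = 2
G(13) = mex({0, 1, 2}) = 3
G(14) = mex({0, 1, 3}) = 2
Observe that G(8)..G(14) = 0, 1, 0, 1, 2, 3, 2 repeats G(0)..G(6) = 0, 1, 0, 1, 2, 3, 2.
For k >= max(S) = 7, G(k) is determined by the previous 7 values G(k-7)..G(k-1); a window of 7 consecutive values has recurred shifted by 8, so by induction G(k + 8) = G(k) for all k >= 0: the sequence is periodic from the start with period 8.
One period: G(0..7) = 0, 1, 0, 1, 2, 3, 2, 3.
20 mod 8 = 4, so G(20) = G(4) = 2.

2


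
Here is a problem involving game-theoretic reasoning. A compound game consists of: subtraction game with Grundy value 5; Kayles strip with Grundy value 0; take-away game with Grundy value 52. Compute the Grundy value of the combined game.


By the Sprague-Grundy theorem, the Grundy value of a sum of games is the XOR of individual Grundy values.
subtraction game: Grundy value = 5. Running XOR: 0 XOR 5 = 5
Kayles strip: Grundy value = 0. Running XOR: 5 XOR 0 = 5
take-away game: Grundy value = 52. Running XOR: 5 XOR 52 = 49
The combined Grundy value is 49.

49


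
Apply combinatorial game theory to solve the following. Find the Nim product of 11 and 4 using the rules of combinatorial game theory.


Nim multiplication is bilinear over XOR: (u XOR v) * w = (u*w) XOR (v*w).
So we split each operand into its bit components and XOR the pairwise Nim products.
11 = 1 + 2 + 8 (as XOR of powers of 2).
4 = 4 (as XOR of powers of 2).
Using the standard Nim-product table on single bits:
  2*2 = 3,   2*4 = 8,   2*8 = 12,
  4*4 = 6,   4*8 = 11,  8*8 = 13,
and  1*x = x (identity), k*l = l*k (commutative).
Pairwise Nim products:
  1 * 4 = 4
  2 * 4 = 8
  8 * 4 = 11
XOR them: 4 XOR 8 XOR 11 = 7.
Result: 11 * 4 = 7 (in Nim).

7


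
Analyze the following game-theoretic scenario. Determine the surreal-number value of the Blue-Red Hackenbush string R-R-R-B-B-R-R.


Edges (from ground): R-R-R-B-B-R-R
By Berlekamp's sign-expansion rule, a Blue-Red Hackenbush stalk has the value of the surreal number whose sign sequence is the edge sequence with B -> + and R -> -.
Sign sequence: ---++--
Trace the sign expansion in the surreal number tree, starting from 0:
Edge 1: R (sign -) -> bounds (-inf, 0), value = -1
Edge 2: R (sign -) -> bounds (-inf, -1), value = -2
Edge 3: R (sign -) -> bounds (-inf, -2), value = -3
Edge 4: B (sign +) -> bounds (-3, -2), value = -5/2
Edge 5: B (sign +) -> bounds (-5/2, -2), value = -9/4
Edge 6: R (sign -) -> bounds (-5/2, -9/4), value = -19/8
Edge 7: R (sign -) -> bounds (-5/2, -19/8), value = -39/16
Game value = -39/16

-39/16


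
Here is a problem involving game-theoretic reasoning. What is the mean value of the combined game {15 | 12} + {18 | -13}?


G1 = {15 | 12}, G2 = {18 | -13}
Each is a switch {a | b} with numbers a > b; its mean value is (a + b)/2, and mean value is additive over game sums: m(G1 + G2) = m(G1) + m(G2).
Mean of G1 = (15 + (12))/2 = 27/2 = 27/2
Mean of G2 = (18 + (-13))/2 = 5/2 = 5/2
Mean of G1 + G2 = 27/2 + 5/2 = 16

16


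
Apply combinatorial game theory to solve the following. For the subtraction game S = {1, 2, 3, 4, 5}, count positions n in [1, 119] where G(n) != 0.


Subtraction set S = {1, 2, 3, 4, 5}, so G(n) = n mod 6.
G(n) = 0 when n is a multiple of 6.
Multiples of 6 in [1, 119]: 19
N-positions (nonzero Grundy) = 119 - 19 = 100

100


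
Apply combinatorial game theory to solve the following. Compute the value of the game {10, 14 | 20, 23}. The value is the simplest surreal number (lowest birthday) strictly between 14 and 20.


Left options: {10, 14}, max = 14
Right options: {20, 23}, min = 20
All options are numbers and max(Left) < min(Right), so by the simplicity theorem the value is the simplest (earliest-born) number strictly between 14 and 20.
Integers 15 through 19 all lie strictly between 14 and 20.
Among integers, the simplest (lowest birthday = smallest |n|; 0 is born on day 0, +-n on day n) is 15.
No non-integer in the interval can be simpler: if x is a non-integer in the interval, then floor(x) or ceil(x) also lies in the interval (the interval contains an integer), and both are proper prefixes of x's sign expansion, i.e. born earlier. So the game value is 15.
Game value = 15

15
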